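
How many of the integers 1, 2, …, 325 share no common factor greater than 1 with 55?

Prime factors of 55: 5, 11. Count integers ≤ 325 divisible by none of them.
By inclusion–exclusion: 325 − ⌊325/5⌋ − ⌊325/11⌋ + ⌊325/55⌋ = 236.

236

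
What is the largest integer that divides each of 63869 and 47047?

13

63869 = 13 · 17³
47047 = 7 · 11 · 13 · 47
Common: 13 = 13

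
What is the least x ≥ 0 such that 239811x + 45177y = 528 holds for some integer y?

1116

gcd(239811, 45177) = 33 (Euclid: 239811 = 5·45177 + 13926; 45177 = 3·13926 + 3399; 13926 = 4·3399 + 330; 3399 = 10·330 + 99; 330 = 3·99 + 33; 99 = 3·33 + 0), and 33 | 528.
Extended Euclid: 239811·(412) + 45177·(-2187) = 33. Scale by 16: x₀ = 6592.
General solution x = x₀ + 1369t; reducing mod 1369 gives x = 1116 (and y = -5924).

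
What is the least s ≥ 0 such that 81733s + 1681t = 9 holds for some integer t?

Euclid: 81733 = 48·1681 + 1045; 1681 = 1·1045 + 636; 1045 = 1·636 + 409; 636 = 1·409 + 227; 409 = 1·227 + 182; 227 = 1·182 + 45; 182 = 4·45 + 2; 45 = 22·2 + 1; 2 = 2·1 + 0 → gcd = 1; 9 = 1·9.
Back-substitution yields 81733·(-822) + 1681·(39967) = 1, so one solution is s = -822·9 = -7398, t = 39967·9 = 359703.
Solutions in s differ by 1681/1 = 1681; the one in [0, 1681) is -7398 mod 1681 = 1007.

1007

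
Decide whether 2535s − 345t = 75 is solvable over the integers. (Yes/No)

Yes

gcd(2535, 345): 2535 = 7·345 + 120; 345 = 2·120 + 105; 120 = 1·105 + 15; 105 = 7·15 + 0 → 15
15 divides 75, so a solution exists.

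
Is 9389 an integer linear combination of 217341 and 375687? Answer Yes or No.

gcd(217341, 375687): 375687 = 1·217341 + 158346; 217341 = 1·158346 + 58995; 158346 = 2·58995 + 40356; 58995 = 1·40356 + 18639; 40356 = 2·18639 + 3078; 18639 = 6·3078 + 171; 3078 = 18·171 + 0 → 171
171 does not divide 9389, so a solution does not exist.

No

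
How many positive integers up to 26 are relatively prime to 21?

16

Prime factors of 21: 3, 7. Count integers ≤ 26 divisible by none of them.
By inclusion–exclusion: 26 − ⌊26/3⌋ − ⌊26/7⌋ + ⌊26/21⌋ = 16.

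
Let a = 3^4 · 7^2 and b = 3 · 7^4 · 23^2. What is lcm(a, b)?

102880449

max exponent per prime: 3^4 · 7^4 · 23^2 = 102880449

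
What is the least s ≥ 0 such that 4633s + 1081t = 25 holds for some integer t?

Reduce mod 1081: 4633s ≡ 25 (mod 1081). With g = gcd(4633, 1081) = 1 dividing 25, divide through: 4633s ≡ 25 (mod 1081).
Since gcd(4633, 1081) = 1, s ≡ 25·(4633)⁻¹ ≡ 175 (mod 1081). Smallest non-negative: 175.

175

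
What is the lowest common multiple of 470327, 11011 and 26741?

470327 = 11² · 13² · 23; 11011 = 7 · 11² · 13; 26741 = 11² · 13 · 17
lcm takes max exponent of each prime: 7 · 11² · 13² · 17 · 23 = 55968913

55968913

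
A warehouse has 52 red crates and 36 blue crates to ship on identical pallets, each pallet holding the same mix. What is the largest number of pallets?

4

52 = 2² · 13
36 = 2² · 3²
Common: 2² = 4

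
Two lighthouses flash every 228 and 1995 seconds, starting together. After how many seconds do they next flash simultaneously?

228 = 2² · 3 · 19; 1995 = 3 · 5 · 7 · 19
max exponents: 2² · 3 · 5 · 7 · 19 = 7980

7980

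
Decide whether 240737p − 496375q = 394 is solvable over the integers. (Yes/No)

Yes

By Bézout, 240737p − 496375q = 394 has integer solutions iff gcd(240737, 496375) | 394.
Euclid: 496375 = 2·240737 + 14901; 240737 = 16·14901 + 2321; 14901 = 6·2321 + 975; 2321 = 2·975 + 371; 975 = 2·371 + 233; 371 = 1·233 + 138; 233 = 1·138 + 95; 138 = 1·95 + 43; 95 = 2·43 + 9; 43 = 4·9 + 7; 9 = 1·7 + 2; 7 = 3·2 + 1; 2 = 2·1 + 0. gcd = 1; 394 mod 1 = 0. Yes.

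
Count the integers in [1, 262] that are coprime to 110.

Prime factors of 110: 2, 5, 11. Count integers ≤ 262 divisible by none of them.
By inclusion–exclusion: 262 − ⌊262/2⌋ − ⌊262/5⌋ − ⌊262/11⌋ + ⌊262/10⌋ + ⌊262/22⌋ + ⌊262/55⌋ − ⌊262/110⌋ = 95.

95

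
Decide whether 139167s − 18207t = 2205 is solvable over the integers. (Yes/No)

Yes

gcd(139167, 18207): 139167 = 7·18207 + 11718; 18207 = 1·11718 + 6489; 11718 = 1·6489 + 5229; 6489 = 1·5229 + 1260; 5229 = 4·1260 + 189; 1260 = 6·189 + 126; 189 = 1·126 + 63; 126 = 2·63 + 0 → 63
63 divides 2205, so a solution exists.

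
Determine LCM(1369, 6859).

1369 = 37²; 6859 = 19³
max exponents: 19³ · 37² = 9389971

9389971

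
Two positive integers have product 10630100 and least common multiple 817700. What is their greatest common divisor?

13

gcd·lcm = product, so gcd = 10630100/817700 = 13.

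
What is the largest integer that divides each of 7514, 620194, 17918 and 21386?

7514 = 2 · 13 · 17²; 620194 = 2 · 17² · 29 · 37; 17918 = 2 · 17² · 31; 21386 = 2 · 17² · 37
gcd takes min exponent of each prime: 2 · 17² = 578

578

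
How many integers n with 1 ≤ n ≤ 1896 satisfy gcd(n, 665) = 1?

1233

665 = 5·7·19. Inclusion–exclusion on these primes:
1896 − ⌊1896/5⌋ − ⌊1896/7⌋ − ⌊1896/19⌋ + ⌊1896/35⌋ + ⌊1896/95⌋ + ⌊1896/133⌋ − ⌊1896/665⌋ = 1233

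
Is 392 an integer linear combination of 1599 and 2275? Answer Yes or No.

gcd(1599, 2275): 2275 = 1·1599 + 676; 1599 = 2·676 + 247; 676 = 2·247 + 182; 247 = 1·182 + 65; 182 = 2·65 + 52; 65 = 1·52 + 13; 52 = 4·13 + 0 → 13
13 does not divide 392, so a solution does not exist.

No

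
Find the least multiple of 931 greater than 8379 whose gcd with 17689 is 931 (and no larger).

9310

gcd(t, 17689) = 931 forces 931 | t; write t = 931s. Then gcd(931s, 931·19) = 931·gcd(s, 19), so need gcd(s, 19) = 1.
931s > 8379 gives s ≥ 10. The least s ≥ 10 coprime to 19 is 10, so t = 931·10 = 9310.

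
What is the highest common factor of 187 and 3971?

11

187 = 11 · 17
3971 = 11 · 19²
Common: 11 = 11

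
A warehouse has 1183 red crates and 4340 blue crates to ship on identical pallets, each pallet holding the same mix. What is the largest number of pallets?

7

Euclid: 4340 = 3·1183 + 791; 1183 = 1·791 + 392; 791 = 2·392 + 7; 392 = 56·7 + 0. Last nonzero remainder: 7.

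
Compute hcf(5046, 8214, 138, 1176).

gcd(5046, 8214): 8214 = 1·5046 + 3168; 5046 = 1·3168 + 1878; 3168 = 1·1878 + 1290; 1878 = 1·1290 + 588; 1290 = 2·588 + 114; 588 = 5·114 + 18; 114 = 6·18 + 6; 18 = 3·6 + 0 → 6
gcd(6, 138): 138 = 23·6 + 0 → 6
gcd(6, 1176): 1176 = 196·6 + 0 → 6

6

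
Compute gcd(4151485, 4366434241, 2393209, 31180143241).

gcd(4151485, 4366434241): 4366434241 = 1051·4151485 + 3223506; 4151485 = 1·3223506 + 927979; 3223506 = 3·927979 + 439569; 927979 = 2·439569 + 48841; 439569 = 9·48841 + 0 → 48841
gcd(48841, 2393209): 2393209 = 49·48841 + 0 → 48841
gcd(48841, 31180143241): 31180143241 = 638401·48841 + 0 → 48841

48841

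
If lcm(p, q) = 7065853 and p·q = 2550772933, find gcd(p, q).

From gcd × lcm = pq: gcd = 2550772933 / 7065853 = 361.

361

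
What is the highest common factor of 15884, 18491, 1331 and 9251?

11

gcd(15884, 18491): 18491 = 1·15884 + 2607; 15884 = 6·2607 + 242; 2607 = 10·242 + 187; 242 = 1·187 + 55; 187 = 3·55 + 22; 55 = 2·22 + 11; 22 = 2·11 + 0 → 11
gcd(11, 1331): 1331 = 121·11 + 0 → 11
gcd(11, 9251): 9251 = 841·11 + 0 → 11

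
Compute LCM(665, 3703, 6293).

316254715

665 = 5 · 7 · 19; 3703 = 7 · 23²; 6293 = 7 · 29 · 31
lcm takes max exponent of each prime: 5 · 7 · 19 · 23² · 29 · 31 = 316254715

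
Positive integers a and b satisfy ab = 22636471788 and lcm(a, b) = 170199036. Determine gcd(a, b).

133

gcd·lcm = product, so gcd = 22636471788/170199036 = 133.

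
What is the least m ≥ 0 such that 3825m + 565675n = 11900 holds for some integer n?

151

Euclid: 565675 = 147·3825 + 3400; 3825 = 1·3400 + 425; 3400 = 8·425 + 0 → gcd = 425; 11900 = 425·28.
Back-substitution yields 3825·(148) + 565675·(-1) = 425, so one solution is m = 148·28 = 4144, n = -1·28 = -28.
Solutions in m differ by 565675/425 = 1331; the one in [0, 1331) is 4144 mod 1331 = 151.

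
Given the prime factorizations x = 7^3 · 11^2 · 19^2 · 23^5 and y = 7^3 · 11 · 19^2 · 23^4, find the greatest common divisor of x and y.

381158273573

min exponent per shared prime: 7^3 · 11 · 19^2 · 23^4 = 381158273573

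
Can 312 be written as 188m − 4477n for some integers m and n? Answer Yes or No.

By Bézout, 188m − 4477n = 312 has integer solutions iff gcd(188, 4477) | 312.
Euclid: 4477 = 23·188 + 153; 188 = 1·153 + 35; 153 = 4·35 + 13; 35 = 2·13 + 9; 13 = 1·9 + 4; 9 = 2·4 + 1; 4 = 4·1 + 0. gcd = 1; 312 mod 1 = 0. Yes.

Yes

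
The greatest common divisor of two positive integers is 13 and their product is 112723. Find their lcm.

8671

Since gcd(u,v)·lcm(u,v) = uv, lcm = 112723/13 = 8671.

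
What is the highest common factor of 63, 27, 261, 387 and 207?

63 = 3² · 7; 27 = 3³; 261 = 3² · 29; 387 = 3² · 43; 207 = 3² · 23
gcd takes min exponent of each prime: 3² = 9

9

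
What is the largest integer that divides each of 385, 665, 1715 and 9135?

35

gcd(385, 665): 665 = 1·385 + 280; 385 = 1·280 + 105; 280 = 2·105 + 70; 105 = 1·70 + 35; 70 = 2·35 + 0 → 35
gcd(35, 1715): 1715 = 49·35 + 0 → 35
gcd(35, 9135): 9135 = 261·35 + 0 → 35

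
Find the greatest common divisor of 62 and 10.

2

62 = 2 · 31
10 = 2 · 5
Common: 2 = 2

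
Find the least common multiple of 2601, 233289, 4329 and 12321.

2601 = 3² · 17²; 233289 = 3² · 7² · 23²; 4329 = 3² · 13 · 37; 12321 = 3² · 37²
lcm takes max exponent of each prime: 3² · 7² · 13 · 17² · 23² · 37² = 1199883012237

1199883012237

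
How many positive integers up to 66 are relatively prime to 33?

33 = 3·11. Inclusion–exclusion on these primes:
66 − ⌊66/3⌋ − ⌊66/11⌋ + ⌊66/33⌋ = 40

40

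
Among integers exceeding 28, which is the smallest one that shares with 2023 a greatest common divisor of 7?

gcd(a, 2023) = 7 forces 7 | a; write a = 7s. Then gcd(7s, 7·289) = 7·gcd(s, 289), so need gcd(s, 289) = 1.
7s > 28 gives s ≥ 5. The least s ≥ 5 coprime to 289 is 5, so a = 7·5 = 35.

35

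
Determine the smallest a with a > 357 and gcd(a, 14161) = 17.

374

gcd(a, 14161) = 17 forces 17 | a; write a = 17s. Then gcd(17s, 17·833) = 17·gcd(s, 833), so need gcd(s, 833) = 1.
17s > 357 gives s ≥ 22. The least s ≥ 22 coprime to 833 is 22, so a = 17·22 = 374.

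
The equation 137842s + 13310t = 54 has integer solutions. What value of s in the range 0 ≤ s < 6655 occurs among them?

4432

gcd(137842, 13310) = 2 (Euclid: 137842 = 10·13310 + 4742; 13310 = 2·4742 + 3826; 4742 = 1·3826 + 916; 3826 = 4·916 + 162; 916 = 5·162 + 106; 162 = 1·106 + 56; 106 = 1·56 + 50; 56 = 1·50 + 6; 50 = 8·6 + 2; 6 = 3·2 + 0), and 2 | 54.
Extended Euclid: 137842·(2136) + 13310·(-22121) = 2. Scale by 27: s₀ = 57672.
General solution s = s₀ + 6655k; reducing mod 6655 gives s = 4432 (and t = -45899).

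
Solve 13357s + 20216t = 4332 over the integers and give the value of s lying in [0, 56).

Reduce mod 20216: 13357s ≡ 4332 (mod 20216). With g = gcd(13357, 20216) = 361 dividing 4332, divide through: 37s ≡ 12 (mod 56).
Since gcd(37, 56) = 1, s ≡ 12·(37)⁻¹ ≡ 20 (mod 56). Smallest non-negative: 20.

20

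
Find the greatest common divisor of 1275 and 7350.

75

Euclid: 7350 = 5·1275 + 975; 1275 = 1·975 + 300; 975 = 3·300 + 75; 300 = 4·75 + 0. Last nonzero remainder: 75.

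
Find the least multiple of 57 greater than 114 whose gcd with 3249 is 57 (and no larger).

gcd(a, 3249) = 57 forces 57 | a; write a = 57s. Then gcd(57s, 57·57) = 57·gcd(s, 57), so need gcd(s, 57) = 1.
57s > 114 gives s ≥ 3. The least s ≥ 3 coprime to 57 is 4, so a = 57·4 = 228.

228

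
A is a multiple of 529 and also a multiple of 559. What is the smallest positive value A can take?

295711

529 = 23²; 559 = 13 · 43
max exponents: 13 · 23² · 43 = 295711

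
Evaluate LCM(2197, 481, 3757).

23492521

lcm(2197, 481) = 2197·481/gcd = 1056757/13 = 81289
lcm(81289, 3757) = 81289·3757/gcd = 305402773/13 = 23492521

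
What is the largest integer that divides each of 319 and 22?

Euclid: 319 = 14·22 + 11; 22 = 2·11 + 0. Last nonzero remainder: 11.

11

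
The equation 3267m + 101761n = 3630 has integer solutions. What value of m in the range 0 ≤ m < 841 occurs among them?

gcd(3267, 101761) = 121 (Euclid: 101761 = 31·3267 + 484; 3267 = 6·484 + 363; 484 = 1·363 + 121; 363 = 3·121 + 0), and 121 | 3630.
Extended Euclid: 3267·(-218) + 101761·(7) = 121. Scale by 30: m₀ = -6540.
General solution m = m₀ + 841t; reducing mod 841 gives m = 188 (and n = -6).

188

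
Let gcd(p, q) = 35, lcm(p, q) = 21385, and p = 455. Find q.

Using pq = gcd(p,q)·lcm(p,q) = 35·21385 = 748475, we get q = 748475/455 = 1645.

1645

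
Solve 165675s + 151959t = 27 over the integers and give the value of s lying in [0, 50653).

gcd(165675, 151959) = 3 (Euclid: 165675 = 1·151959 + 13716; 151959 = 11·13716 + 1083; 13716 = 12·1083 + 720; 1083 = 1·720 + 363; 720 = 1·363 + 357; 363 = 1·357 + 6; 357 = 59·6 + 3; 6 = 2·3 + 0), and 3 | 27.
Extended Euclid: 165675·(25116) + 151959·(-27383) = 3. Scale by 9: s₀ = 226044.
General solution s = s₀ + 50653k; reducing mod 50653 gives s = 23432 (and t = -25547).

23432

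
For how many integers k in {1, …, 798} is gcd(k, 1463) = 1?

589

Prime factors of 1463: 7, 11, 19. Count integers ≤ 798 divisible by none of them.
By inclusion–exclusion: 798 − ⌊798/7⌋ − ⌊798/11⌋ − ⌊798/19⌋ + ⌊798/77⌋ + ⌊798/133⌋ + ⌊798/209⌋ − ⌊798/1463⌋ = 589.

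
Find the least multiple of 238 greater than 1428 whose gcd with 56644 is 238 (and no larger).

56644 = 238·238. Any a with gcd(a, 56644) = 238 is a multiple of 238, say 238s, with s coprime to 238.
Need s > 1428/238, so s ≥ 7. First s ≥ 7 with gcd(s, 238) = 1 is s = 9. Thus a = 238·9 = 2142.

2142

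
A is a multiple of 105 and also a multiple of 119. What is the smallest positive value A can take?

1785

105 = 3 · 5 · 7; 119 = 7 · 17
max exponents: 3 · 5 · 7 · 17 = 1785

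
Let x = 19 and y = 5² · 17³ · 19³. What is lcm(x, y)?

max exponent per prime: 5² · 17³ · 19³ = 842456675

842456675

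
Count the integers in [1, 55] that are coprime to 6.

19

Prime factors of 6: 2, 3. Count integers ≤ 55 divisible by none of them.
By inclusion–exclusion: 55 − ⌊55/2⌋ − ⌊55/3⌋ + ⌊55/6⌋ = 19.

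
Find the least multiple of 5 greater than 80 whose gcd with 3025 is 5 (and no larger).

3025 = 5·605. Any m with gcd(m, 3025) = 5 is a multiple of 5, say 5s, with s coprime to 605.
Need s > 80/5, so s ≥ 17. First s ≥ 17 with gcd(s, 605) = 1 is s = 17. Thus m = 5·17 = 85.

85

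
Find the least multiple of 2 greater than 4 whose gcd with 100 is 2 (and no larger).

Multiples of 2 above 4: 2·3, 2·4, … . Need the cofactor coprime to 100/2 = 50.
Checking s = 3, 4, … the first with gcd(s, 50) = 1 is s = 3, giving 6.

6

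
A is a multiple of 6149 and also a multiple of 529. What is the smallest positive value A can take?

3252821

gcd first: 6149 = 11·529 + 330; 529 = 1·330 + 199; 330 = 1·199 + 131; 199 = 1·131 + 68; 131 = 1·68 + 63; 68 = 1·63 + 5; 63 = 12·5 + 3; 5 = 1·3 + 2; 3 = 1·2 + 1; 2 = 2·1 + 0 → gcd = 1
lcm = 6149·529/gcd = 3252821/1 = 3252821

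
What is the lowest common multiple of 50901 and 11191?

50901 = 3 · 19² · 47; 11191 = 19² · 31
max exponents: 3 · 19² · 31 · 47 = 1577931

1577931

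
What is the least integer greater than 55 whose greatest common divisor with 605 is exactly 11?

gcd(m, 605) = 11 forces 11 | m; write m = 11s. Then gcd(11s, 11·55) = 11·gcd(s, 55), so need gcd(s, 55) = 1.
11s > 55 gives s ≥ 6. The least s ≥ 6 coprime to 55 is 6, so m = 11·6 = 66.

66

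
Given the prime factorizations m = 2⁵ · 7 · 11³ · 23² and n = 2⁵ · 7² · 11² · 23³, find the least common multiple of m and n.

25392626336

max exponent per prime: 2⁵ · 7² · 11³ · 23³ = 25392626336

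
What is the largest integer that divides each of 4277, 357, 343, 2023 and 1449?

gcd(4277, 357): 4277 = 11·357 + 350; 357 = 1·350 + 7; 350 = 50·7 + 0 → 7
gcd(7, 343): 343 = 49·7 + 0 → 7
gcd(7, 2023): 2023 = 289·7 + 0 → 7
gcd(7, 1449): 1449 = 207·7 + 0 → 7

7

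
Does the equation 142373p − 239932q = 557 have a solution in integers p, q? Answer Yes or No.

By Bézout, 142373p − 239932q = 557 has integer solutions iff gcd(142373, 239932) | 557.
Euclid: 239932 = 1·142373 + 97559; 142373 = 1·97559 + 44814; 97559 = 2·44814 + 7931; 44814 = 5·7931 + 5159; 7931 = 1·5159 + 2772; 5159 = 1·2772 + 2387; 2772 = 1·2387 + 385; 2387 = 6·385 + 77; 385 = 5·77 + 0. gcd = 77; 557 mod 77 = 18. No.

No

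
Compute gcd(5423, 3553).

Euclid: 5423 = 1·3553 + 1870; 3553 = 1·1870 + 1683; 1870 = 1·1683 + 187; 1683 = 9·187 + 0. Last nonzero remainder: 187.

187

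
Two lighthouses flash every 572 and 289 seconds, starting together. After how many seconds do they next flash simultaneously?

165308

572 = 2² · 11 · 13; 289 = 17²
max exponents: 2² · 11 · 13 · 17² = 165308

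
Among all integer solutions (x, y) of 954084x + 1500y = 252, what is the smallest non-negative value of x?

gcd(954084, 1500) = 12 (Euclid: 954084 = 636·1500 + 84; 1500 = 17·84 + 72; 84 = 1·72 + 12; 72 = 6·12 + 0), and 12 | 252.
Extended Euclid: 954084·(18) + 1500·(-11449) = 12. Scale by 21: x₀ = 378.
General solution x = x₀ + 125t; reducing mod 125 gives x = 3 (and y = -1908).

3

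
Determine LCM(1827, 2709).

78561

1827 = 3² · 7 · 29; 2709 = 3² · 7 · 43
max exponents: 3² · 7 · 29 · 43 = 78561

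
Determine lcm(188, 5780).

271660

gcd first: 5780 = 30·188 + 140; 188 = 1·140 + 48; 140 = 2·48 + 44; 48 = 1·44 + 4; 44 = 11·4 + 0 → gcd = 4
lcm = 188·5780/gcd = 1086640/4 = 271660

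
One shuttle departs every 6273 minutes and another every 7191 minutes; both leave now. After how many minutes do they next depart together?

294831

gcd first: 7191 = 1·6273 + 918; 6273 = 6·918 + 765; 918 = 1·765 + 153; 765 = 5·153 + 0 → gcd = 153
lcm = 6273·7191/gcd = 45109143/153 = 294831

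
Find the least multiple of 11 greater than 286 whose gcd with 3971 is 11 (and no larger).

gcd(k, 3971) = 11 forces 11 | k; write k = 11s. Then gcd(11s, 11·361) = 11·gcd(s, 361), so need gcd(s, 361) = 1.
11s > 286 gives s ≥ 27. The least s ≥ 27 coprime to 361 is 27, so k = 11·27 = 297.

297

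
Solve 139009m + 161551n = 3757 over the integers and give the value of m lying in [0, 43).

Euclid: 161551 = 1·139009 + 22542; 139009 = 6·22542 + 3757; 22542 = 6·3757 + 0 → gcd = 3757; 3757 = 3757·1.
Back-substitution yields 139009·(7) + 161551·(-6) = 3757, so one solution is m = 7·1 = 7, n = -6·1 = -6.
Solutions in m differ by 161551/3757 = 43; the one in [0, 43) is 7 mod 43 = 7.

7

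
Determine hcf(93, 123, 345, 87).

3

gcd(93, 123): 123 = 1·93 + 30; 93 = 3·30 + 3; 30 = 10·3 + 0 → 3
gcd(3, 345): 345 = 115·3 + 0 → 3
gcd(3, 87): 87 = 29·3 + 0 → 3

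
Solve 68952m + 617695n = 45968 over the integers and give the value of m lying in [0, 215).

144

Euclid: 617695 = 8·68952 + 66079; 68952 = 1·66079 + 2873; 66079 = 23·2873 + 0 → gcd = 2873; 45968 = 2873·16.
Back-substitution yields 68952·(9) + 617695·(-1) = 2873, so one solution is m = 9·16 = 144, n = -1·16 = -16.
Solutions in m differ by 617695/2873 = 215; the one in [0, 215) is 144 mod 215 = 144.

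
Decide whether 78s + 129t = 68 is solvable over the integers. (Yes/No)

By Bézout, 78s + 129t = 68 has integer solutions iff gcd(78, 129) | 68.
Euclid: 129 = 1·78 + 51; 78 = 1·51 + 27; 51 = 1·27 + 24; 27 = 1·24 + 3; 24 = 8·3 + 0. gcd = 3; 68 mod 3 = 2. No.

No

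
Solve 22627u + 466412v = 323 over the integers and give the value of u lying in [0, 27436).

gcd(22627, 466412) = 17 (Euclid: 466412 = 20·22627 + 13872; 22627 = 1·13872 + 8755; 13872 = 1·8755 + 5117; 8755 = 1·5117 + 3638; 5117 = 1·3638 + 1479; 3638 = 2·1479 + 680; 1479 = 2·680 + 119; 680 = 5·119 + 85; 119 = 1·85 + 34; 85 = 2·34 + 17; 34 = 2·17 + 0), and 17 | 323.
Extended Euclid: 22627·(11667) + 466412·(-566) = 17. Scale by 19: u₀ = 221673.
General solution u = u₀ + 27436t; reducing mod 27436 gives u = 2185 (and v = -106).

2185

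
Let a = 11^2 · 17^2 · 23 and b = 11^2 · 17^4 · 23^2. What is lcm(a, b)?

5346095689

max exponent per prime: 11^2 · 17^4 · 23^2 = 5346095689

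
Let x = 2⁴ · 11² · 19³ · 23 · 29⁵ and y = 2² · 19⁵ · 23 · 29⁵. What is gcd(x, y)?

min exponent per shared prime: 2² · 19³ · 23 · 29⁵ = 12943109331172

12943109331172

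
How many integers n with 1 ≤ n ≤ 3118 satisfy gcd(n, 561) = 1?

561 = 3·11·17. Inclusion–exclusion on these primes:
3118 − ⌊3118/3⌋ − ⌊3118/11⌋ − ⌊3118/17⌋ + ⌊3118/33⌋ + ⌊3118/51⌋ + ⌊3118/187⌋ − ⌊3118/561⌋ = 1779

1779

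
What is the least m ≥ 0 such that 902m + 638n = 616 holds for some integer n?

gcd(902, 638) = 22 (Euclid: 902 = 1·638 + 264; 638 = 2·264 + 110; 264 = 2·110 + 44; 110 = 2·44 + 22; 44 = 2·22 + 0), and 22 | 616.
Extended Euclid: 902·(-12) + 638·(17) = 22. Scale by 28: m₀ = -336.
General solution m = m₀ + 29t; reducing mod 29 gives m = 12 (and n = -16).

12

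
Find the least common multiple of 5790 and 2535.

5790 = 2 · 3 · 5 · 193; 2535 = 3 · 5 · 13²
max exponents: 2 · 3 · 5 · 13² · 193 = 978510

978510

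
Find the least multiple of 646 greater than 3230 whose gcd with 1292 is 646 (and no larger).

Multiples of 646 above 3230: 646·6, 646·7, … . Need the cofactor coprime to 1292/646 = 2.
Checking s = 6, 7, … the first with gcd(s, 2) = 1 is s = 7, giving 4522.

4522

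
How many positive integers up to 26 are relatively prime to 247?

23

247 = 13·19. Inclusion–exclusion on these primes:
26 − ⌊26/13⌋ − ⌊26/19⌋ + ⌊26/247⌋ = 23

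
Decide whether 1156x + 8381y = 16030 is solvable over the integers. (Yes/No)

gcd(1156, 8381): 8381 = 7·1156 + 289; 1156 = 4·289 + 0 → 289
289 does not divide 16030, so a solution does not exist.

No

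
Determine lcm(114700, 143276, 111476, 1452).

1340735755844100

114700 = 2² · 5² · 31 · 37; 143276 = 2² · 7² · 17 · 43; 111476 = 2² · 29 · 31²; 1452 = 2² · 3 · 11²
lcm takes max exponent of each prime: 2² · 3 · 5² · 7² · 11² · 17 · 29 · 31² · 37 · 43 = 1340735755844100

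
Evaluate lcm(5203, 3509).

150887

gcd first: 5203 = 1·3509 + 1694; 3509 = 2·1694 + 121; 1694 = 14·121 + 0 → gcd = 121
lcm = 5203·3509/gcd = 18257327/121 = 150887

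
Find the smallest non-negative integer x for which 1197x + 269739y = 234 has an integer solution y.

2479

Euclid: 269739 = 225·1197 + 414; 1197 = 2·414 + 369; 414 = 1·369 + 45; 369 = 8·45 + 9; 45 = 5·9 + 0 → gcd = 9; 234 = 9·26.
Back-substitution yields 1197·(5859) + 269739·(-26) = 9, so one solution is x = 5859·26 = 152334, y = -26·26 = -676.
Solutions in x differ by 269739/9 = 29971; the one in [0, 29971) is 152334 mod 29971 = 2479.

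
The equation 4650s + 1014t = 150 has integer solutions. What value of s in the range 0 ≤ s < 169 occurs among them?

Reduce mod 1014: 4650s ≡ 150 (mod 1014). With g = gcd(4650, 1014) = 6 dividing 150, divide through: 775s ≡ 25 (mod 169).
Since gcd(775, 169) = 1, s ≡ 25·(775)⁻¹ ≡ 60 (mod 169). Smallest non-negative: 60.

60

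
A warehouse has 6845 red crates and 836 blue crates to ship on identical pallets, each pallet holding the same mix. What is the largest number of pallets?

1

Euclid: 6845 = 8·836 + 157; 836 = 5·157 + 51; 157 = 3·51 + 4; 51 = 12·4 + 3; 4 = 1·3 + 1; 3 = 3·1 + 0. Last nonzero remainder: 1.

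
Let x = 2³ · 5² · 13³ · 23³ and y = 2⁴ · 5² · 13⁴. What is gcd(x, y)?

439400

min exponent per shared prime: 2³ · 5² · 13³ = 439400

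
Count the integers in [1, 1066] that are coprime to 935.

730

935 = 5·11·17. Inclusion–exclusion on these primes:
1066 − ⌊1066/5⌋ − ⌊1066/11⌋ − ⌊1066/17⌋ + ⌊1066/55⌋ + ⌊1066/85⌋ + ⌊1066/187⌋ − ⌊1066/935⌋ = 730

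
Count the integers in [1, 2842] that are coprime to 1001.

1001 = 7·11·13. Inclusion–exclusion on these primes:
2842 − ⌊2842/7⌋ − ⌊2842/11⌋ − ⌊2842/13⌋ + ⌊2842/77⌋ + ⌊2842/91⌋ + ⌊2842/143⌋ − ⌊2842/1001⌋ = 2044

2044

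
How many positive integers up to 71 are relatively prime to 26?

33

Prime factors of 26: 2, 13. Count integers ≤ 71 divisible by none of them.
By inclusion–exclusion: 71 − ⌊71/2⌋ − ⌊71/13⌋ + ⌊71/26⌋ = 33.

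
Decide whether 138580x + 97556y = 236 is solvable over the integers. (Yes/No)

Yes

gcd(138580, 97556): 138580 = 1·97556 + 41024; 97556 = 2·41024 + 15508; 41024 = 2·15508 + 10008; 15508 = 1·10008 + 5500; 10008 = 1·5500 + 4508; 5500 = 1·4508 + 992; 4508 = 4·992 + 540; 992 = 1·540 + 452; 540 = 1·452 + 88; 452 = 5·88 + 12; 88 = 7·12 + 4; 12 = 3·4 + 0 → 4
4 divides 236, so a solution exists.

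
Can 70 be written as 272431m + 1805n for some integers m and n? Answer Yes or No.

gcd(272431, 1805): 272431 = 150·1805 + 1681; 1805 = 1·1681 + 124; 1681 = 13·124 + 69; 124 = 1·69 + 55; 69 = 1·55 + 14; 55 = 3·14 + 13; 14 = 1·13 + 1; 13 = 13·1 + 0 → 1
1 divides 70, so a solution exists.

Yes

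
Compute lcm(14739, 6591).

gcd first: 14739 = 2·6591 + 1557; 6591 = 4·1557 + 363; 1557 = 4·363 + 105; 363 = 3·105 + 48; 105 = 2·48 + 9; 48 = 5·9 + 3; 9 = 3·3 + 0 → gcd = 3
lcm = 14739·6591/gcd = 97144749/3 = 32381583

32381583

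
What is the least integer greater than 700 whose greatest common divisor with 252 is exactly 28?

728

gcd(m, 252) = 28 forces 28 | m; write m = 28s. Then gcd(28s, 28·9) = 28·gcd(s, 9), so need gcd(s, 9) = 1.
28s > 700 gives s ≥ 26. The least s ≥ 26 coprime to 9 is 26, so m = 28·26 = 728.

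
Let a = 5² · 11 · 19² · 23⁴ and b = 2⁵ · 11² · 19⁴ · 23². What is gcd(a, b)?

min exponent per shared prime: 11 · 19² · 23² = 2100659

2100659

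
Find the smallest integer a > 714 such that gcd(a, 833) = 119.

952

Multiples of 119 above 714: 119·7, 119·8, … . Need the cofactor coprime to 833/119 = 7.
Checking s = 7, 8, … the first with gcd(s, 7) = 1 is s = 8, giving 952.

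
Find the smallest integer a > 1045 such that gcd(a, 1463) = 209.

1254

Multiples of 209 above 1045: 209·6, 209·7, … . Need the cofactor coprime to 1463/209 = 7.
Checking s = 6, 7, … the first with gcd(s, 7) = 1 is s = 6, giving 1254.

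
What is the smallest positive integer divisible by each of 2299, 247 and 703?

lcm(2299, 247) = 2299·247/gcd = 567853/19 = 29887
lcm(29887, 703) = 29887·703/gcd = 21010561/19 = 1105819

1105819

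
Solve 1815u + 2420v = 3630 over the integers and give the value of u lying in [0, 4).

Euclid: 2420 = 1·1815 + 605; 1815 = 3·605 + 0 → gcd = 605; 3630 = 605·6.
Back-substitution yields 1815·(-1) + 2420·(1) = 605, so one solution is u = -1·6 = -6, v = 1·6 = 6.
Solutions in u differ by 2420/605 = 4; the one in [0, 4) is -6 mod 4 = 2.

2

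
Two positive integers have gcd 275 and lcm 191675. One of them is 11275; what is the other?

4675

Using ab = gcd(a,b)·lcm(a,b) = 275·191675 = 52710625, we get b = 52710625/11275 = 4675.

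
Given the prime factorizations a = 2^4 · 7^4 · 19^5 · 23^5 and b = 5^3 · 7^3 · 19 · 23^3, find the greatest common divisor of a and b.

79292339

min exponent per shared prime: 7^3 · 19 · 23^3 = 79292339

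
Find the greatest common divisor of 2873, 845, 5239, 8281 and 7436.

169

2873 = 13² · 17; 845 = 5 · 13²; 5239 = 13² · 31; 8281 = 7² · 13²; 7436 = 2² · 11 · 13²
gcd takes min exponent of each prime: 13² = 169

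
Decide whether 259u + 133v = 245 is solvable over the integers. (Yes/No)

Yes

gcd(259, 133): 259 = 1·133 + 126; 133 = 1·126 + 7; 126 = 18·7 + 0 → 7
7 divides 245, so a solution exists.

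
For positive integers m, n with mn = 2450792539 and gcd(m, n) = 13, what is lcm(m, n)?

gcd·lcm = product, so lcm = 2450792539/13 = 188522503.

188522503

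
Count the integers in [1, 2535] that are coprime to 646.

1130

646 = 2·17·19. Inclusion–exclusion on these primes:
2535 − ⌊2535/2⌋ − ⌊2535/17⌋ − ⌊2535/19⌋ + ⌊2535/34⌋ + ⌊2535/38⌋ + ⌊2535/323⌋ − ⌊2535/646⌋ = 1130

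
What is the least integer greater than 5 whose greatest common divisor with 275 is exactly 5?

gcd(a, 275) = 5 forces 5 | a; write a = 5s. Then gcd(5s, 5·55) = 5·gcd(s, 55), so need gcd(s, 55) = 1.
5s > 5 gives s ≥ 2. The least s ≥ 2 coprime to 55 is 2, so a = 5·2 = 10.

10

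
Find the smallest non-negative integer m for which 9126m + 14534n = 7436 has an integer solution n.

Euclid: 14534 = 1·9126 + 5408; 9126 = 1·5408 + 3718; 5408 = 1·3718 + 1690; 3718 = 2·1690 + 338; 1690 = 5·338 + 0 → gcd = 338; 7436 = 338·22.
Back-substitution yields 9126·(8) + 14534·(-5) = 338, so one solution is m = 8·22 = 176, n = -5·22 = -110.
Solutions in m differ by 14534/338 = 43; the one in [0, 43) is 176 mod 43 = 4.

4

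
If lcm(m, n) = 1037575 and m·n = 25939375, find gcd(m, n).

25

From gcd × lcm = mn: gcd = 25939375 / 1037575 = 25.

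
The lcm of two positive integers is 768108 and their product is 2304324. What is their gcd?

3

gcd·lcm = product, so gcd = 2304324/768108 = 3.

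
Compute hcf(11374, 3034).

2

11374 = 2 · 11² · 47
3034 = 2 · 37 · 41
Common: 2 = 2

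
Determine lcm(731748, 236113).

597838116

gcd first: 731748 = 3·236113 + 23409; 236113 = 10·23409 + 2023; 23409 = 11·2023 + 1156; 2023 = 1·1156 + 867; 1156 = 1·867 + 289; 867 = 3·289 + 0 → gcd = 289
lcm = 731748·236113/gcd = 172775215524/289 = 597838116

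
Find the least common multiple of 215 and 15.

645

gcd first: 215 = 14·15 + 5; 15 = 3·5 + 0 → gcd = 5
lcm = 215·15/gcd = 3225/5 = 645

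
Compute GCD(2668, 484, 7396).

gcd(2668, 484): 2668 = 5·484 + 248; 484 = 1·248 + 236; 248 = 1·236 + 12; 236 = 19·12 + 8; 12 = 1·8 + 4; 8 = 2·4 + 0 → 4
gcd(4, 7396): 7396 = 1849·4 + 0 → 4

4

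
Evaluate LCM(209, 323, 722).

135014

209 = 11 · 19; 323 = 17 · 19; 722 = 2 · 19²
lcm takes max exponent of each prime: 2 · 11 · 17 · 19² = 135014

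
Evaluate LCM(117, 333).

117 = 3² · 13; 333 = 3² · 37
max exponents: 3² · 13 · 37 = 4329

4329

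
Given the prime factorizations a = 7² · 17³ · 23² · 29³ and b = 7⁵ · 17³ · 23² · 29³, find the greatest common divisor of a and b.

min exponent per shared prime: 7² · 17³ · 23² · 29³ = 3105936052597

3105936052597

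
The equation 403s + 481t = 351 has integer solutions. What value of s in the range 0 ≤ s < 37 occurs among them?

Euclid: 481 = 1·403 + 78; 403 = 5·78 + 13; 78 = 6·13 + 0 → gcd = 13; 351 = 13·27.
Back-substitution yields 403·(6) + 481·(-5) = 13, so one solution is s = 6·27 = 162, t = -5·27 = -135.
Solutions in s differ by 481/13 = 37; the one in [0, 37) is 162 mod 37 = 14.

14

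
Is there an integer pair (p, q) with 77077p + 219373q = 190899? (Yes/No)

gcd(77077, 219373): 219373 = 2·77077 + 65219; 77077 = 1·65219 + 11858; 65219 = 5·11858 + 5929; 11858 = 2·5929 + 0 → 5929
5929 does not divide 190899, so a solution does not exist.

No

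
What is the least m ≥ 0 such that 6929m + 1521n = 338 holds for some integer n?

4

Reduce mod 1521: 6929m ≡ 338 (mod 1521). With g = gcd(6929, 1521) = 169 dividing 338, divide through: 41m ≡ 2 (mod 9).
Since gcd(41, 9) = 1, m ≡ 2·(41)⁻¹ ≡ 4 (mod 9). Smallest non-negative: 4.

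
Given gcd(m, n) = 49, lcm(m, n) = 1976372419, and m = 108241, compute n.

894691

Using mn = gcd(m,n)·lcm(m,n) = 49·1976372419 = 96842248531, we get n = 96842248531/108241 = 894691.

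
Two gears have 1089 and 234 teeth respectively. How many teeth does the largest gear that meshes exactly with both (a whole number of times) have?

9

Euclid: 1089 = 4·234 + 153; 234 = 1·153 + 81; 153 = 1·81 + 72; 81 = 1·72 + 9; 72 = 8·9 + 0. Last nonzero remainder: 9.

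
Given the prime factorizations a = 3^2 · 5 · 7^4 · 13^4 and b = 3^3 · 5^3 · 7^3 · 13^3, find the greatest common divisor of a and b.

min exponent per shared prime: 3^2 · 5 · 7^3 · 13^3 = 33910695

33910695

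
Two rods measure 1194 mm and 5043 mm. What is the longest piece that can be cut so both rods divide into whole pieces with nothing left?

1194 = 2 · 3 · 199
5043 = 3 · 41²
Common: 3 = 3

3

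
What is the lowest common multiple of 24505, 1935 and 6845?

12982822515

24505 = 5 · 13² · 29; 1935 = 3² · 5 · 43; 6845 = 5 · 37²
lcm takes max exponent of each prime: 3² · 5 · 13² · 29 · 37² · 43 = 12982822515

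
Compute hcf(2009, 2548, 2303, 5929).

gcd(2009, 2548): 2548 = 1·2009 + 539; 2009 = 3·539 + 392; 539 = 1·392 + 147; 392 = 2·147 + 98; 147 = 1·98 + 49; 98 = 2·49 + 0 → 49
gcd(49, 2303): 2303 = 47·49 + 0 → 49
gcd(49, 5929): 5929 = 121·49 + 0 → 49

49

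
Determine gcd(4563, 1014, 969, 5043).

4563 = 3³ · 13²; 1014 = 2 · 3 · 13²; 969 = 3 · 17 · 19; 5043 = 3 · 41²
gcd takes min exponent of each prime: 3 = 3

3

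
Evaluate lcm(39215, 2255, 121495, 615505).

1282150463935

39215 = 5 · 11 · 23 · 31; 2255 = 5 · 11 · 41; 121495 = 5 · 11 · 47²; 615505 = 5 · 11 · 19² · 31
lcm takes max exponent of each prime: 5 · 11 · 19² · 23 · 31 · 41 · 47² = 1282150463935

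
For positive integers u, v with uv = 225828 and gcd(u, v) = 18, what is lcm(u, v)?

12546

Since gcd(u,v)·lcm(u,v) = uv, lcm = 225828/18 = 12546.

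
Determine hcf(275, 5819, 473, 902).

gcd(275, 5819): 5819 = 21·275 + 44; 275 = 6·44 + 11; 44 = 4·11 + 0 → 11
gcd(11, 473): 473 = 43·11 + 0 → 11
gcd(11, 902): 902 = 82·11 + 0 → 11

11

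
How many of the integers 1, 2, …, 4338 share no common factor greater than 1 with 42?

Prime factors of 42: 2, 3, 7. Count integers ≤ 4338 divisible by none of them.
By inclusion–exclusion: 4338 − ⌊4338/2⌋ − ⌊4338/3⌋ − ⌊4338/7⌋ + ⌊4338/6⌋ + ⌊4338/14⌋ + ⌊4338/21⌋ − ⌊4338/42⌋ = 1239.

1239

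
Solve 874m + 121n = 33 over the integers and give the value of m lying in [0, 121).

gcd(874, 121) = 1 (Euclid: 874 = 7·121 + 27; 121 = 4·27 + 13; 27 = 2·13 + 1; 13 = 13·1 + 0), and 1 | 33.
Extended Euclid: 874·(9) + 121·(-65) = 1. Scale by 33: m₀ = 297.
General solution m = m₀ + 121t; reducing mod 121 gives m = 55 (and n = -397).

55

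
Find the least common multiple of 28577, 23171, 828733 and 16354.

28577 = 17 · 41²; 23171 = 17 · 29 · 47; 828733 = 17 · 29 · 41²; 16354 = 2 · 13 · 17 · 37
lcm takes max exponent of each prime: 2 · 13 · 17 · 29 · 37 · 41² · 47 = 37470333862

37470333862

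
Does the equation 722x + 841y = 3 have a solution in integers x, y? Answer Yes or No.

Yes

gcd(722, 841): 841 = 1·722 + 119; 722 = 6·119 + 8; 119 = 14·8 + 7; 8 = 1·7 + 1; 7 = 7·1 + 0 → 1
1 divides 3, so a solution exists.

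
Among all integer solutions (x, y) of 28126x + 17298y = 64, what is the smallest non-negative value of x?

Euclid: 28126 = 1·17298 + 10828; 17298 = 1·10828 + 6470; 10828 = 1·6470 + 4358; 6470 = 1·4358 + 2112; 4358 = 2·2112 + 134; 2112 = 15·134 + 102; 134 = 1·102 + 32; 102 = 3·32 + 6; 32 = 5·6 + 2; 6 = 3·2 + 0 → gcd = 2; 64 = 2·32.
Back-substitution yields 28126·(2711) + 17298·(-4408) = 2, so one solution is x = 2711·32 = 86752, y = -4408·32 = -141056.
Solutions in x differ by 17298/2 = 8649; the one in [0, 8649) is 86752 mod 8649 = 262.

262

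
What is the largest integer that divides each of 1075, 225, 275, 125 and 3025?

25

gcd(1075, 225): 1075 = 4·225 + 175; 225 = 1·175 + 50; 175 = 3·50 + 25; 50 = 2·25 + 0 → 25
gcd(25, 275): 275 = 11·25 + 0 → 25
gcd(25, 125): 125 = 5·25 + 0 → 25
gcd(25, 3025): 3025 = 121·25 + 0 → 25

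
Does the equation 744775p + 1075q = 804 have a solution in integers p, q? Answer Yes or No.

By Bézout, 744775p + 1075q = 804 has integer solutions iff gcd(744775, 1075) | 804.
Euclid: 744775 = 692·1075 + 875; 1075 = 1·875 + 200; 875 = 4·200 + 75; 200 = 2·75 + 50; 75 = 1·50 + 25; 50 = 2·25 + 0. gcd = 25; 804 mod 25 = 4. No.

No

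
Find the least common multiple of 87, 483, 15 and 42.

140070

87 = 3 · 29; 483 = 3 · 7 · 23; 15 = 3 · 5; 42 = 2 · 3 · 7
lcm takes max exponent of each prime: 2 · 3 · 5 · 7 · 23 · 29 = 140070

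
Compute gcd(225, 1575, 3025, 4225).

25

225 = 3² · 5²; 1575 = 3² · 5² · 7; 3025 = 5² · 11²; 4225 = 5² · 13²
gcd takes min exponent of each prime: 5² = 25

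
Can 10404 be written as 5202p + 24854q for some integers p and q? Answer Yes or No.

Yes

By Bézout, 5202p + 24854q = 10404 has integer solutions iff gcd(5202, 24854) | 10404.
Euclid: 24854 = 4·5202 + 4046; 5202 = 1·4046 + 1156; 4046 = 3·1156 + 578; 1156 = 2·578 + 0. gcd = 578; 10404 mod 578 = 0. Yes.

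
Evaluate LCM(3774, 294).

184926

gcd first: 3774 = 12·294 + 246; 294 = 1·246 + 48; 246 = 5·48 + 6; 48 = 8·6 + 0 → gcd = 6
lcm = 3774·294/gcd = 1109556/6 = 184926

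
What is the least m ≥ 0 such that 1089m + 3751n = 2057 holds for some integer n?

26

gcd(1089, 3751) = 121 (Euclid: 3751 = 3·1089 + 484; 1089 = 2·484 + 121; 484 = 4·121 + 0), and 121 | 2057.
Extended Euclid: 1089·(7) + 3751·(-2) = 121. Scale by 17: m₀ = 119.
General solution m = m₀ + 31t; reducing mod 31 gives m = 26 (and n = -7).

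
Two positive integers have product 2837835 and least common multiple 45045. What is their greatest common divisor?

63

From gcd × lcm = mn: gcd = 2837835 / 45045 = 63.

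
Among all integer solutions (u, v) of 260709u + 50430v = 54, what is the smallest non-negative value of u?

1856

Euclid: 260709 = 5·50430 + 8559; 50430 = 5·8559 + 7635; 8559 = 1·7635 + 924; 7635 = 8·924 + 243; 924 = 3·243 + 195; 243 = 1·195 + 48; 195 = 4·48 + 3; 48 = 16·3 + 0 → gcd = 3; 54 = 3·18.
Back-substitution yields 260709·(1037) + 50430·(-5361) = 3, so one solution is u = 1037·18 = 18666, v = -5361·18 = -96498.
Solutions in u differ by 50430/3 = 16810; the one in [0, 16810) is 18666 mod 16810 = 1856.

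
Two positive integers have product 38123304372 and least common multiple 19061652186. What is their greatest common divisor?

2

From gcd × lcm = pq: gcd = 38123304372 / 19061652186 = 2.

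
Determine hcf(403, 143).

403 = 13 · 31
143 = 11 · 13
Common: 13 = 13

13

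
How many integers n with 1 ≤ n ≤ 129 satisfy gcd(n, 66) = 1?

Prime factors of 66: 2, 3, 11. Count integers ≤ 129 divisible by none of them.
By inclusion–exclusion: 129 − ⌊129/2⌋ − ⌊129/3⌋ − ⌊129/11⌋ + ⌊129/6⌋ + ⌊129/22⌋ + ⌊129/33⌋ − ⌊129/66⌋ = 39.

39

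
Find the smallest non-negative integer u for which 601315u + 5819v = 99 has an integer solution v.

Euclid: 601315 = 103·5819 + 1958; 5819 = 2·1958 + 1903; 1958 = 1·1903 + 55; 1903 = 34·55 + 33; 55 = 1·33 + 22; 33 = 1·22 + 11; 22 = 2·11 + 0 → gcd = 11; 99 = 11·9.
Back-substitution yields 601315·(-211) + 5819·(21804) = 11, so one solution is u = -211·9 = -1899, v = 21804·9 = 196236.
Solutions in u differ by 5819/11 = 529; the one in [0, 529) is -1899 mod 529 = 217.

217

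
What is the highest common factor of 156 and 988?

156 = 2² · 3 · 13
988 = 2² · 13 · 19
Common: 2² · 13 = 52

52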